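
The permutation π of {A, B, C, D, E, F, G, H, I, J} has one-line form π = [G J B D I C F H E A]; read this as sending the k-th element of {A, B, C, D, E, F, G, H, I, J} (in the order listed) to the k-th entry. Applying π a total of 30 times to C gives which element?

Tracing C → B → … returns to C after 6 steps, so C lies in a 6-cycle (A G F C B J).
Since the cycle has length 6, π^30 acts on it the same as π^0 (30 mod 6 = 0).
So π^30(C) = C.

C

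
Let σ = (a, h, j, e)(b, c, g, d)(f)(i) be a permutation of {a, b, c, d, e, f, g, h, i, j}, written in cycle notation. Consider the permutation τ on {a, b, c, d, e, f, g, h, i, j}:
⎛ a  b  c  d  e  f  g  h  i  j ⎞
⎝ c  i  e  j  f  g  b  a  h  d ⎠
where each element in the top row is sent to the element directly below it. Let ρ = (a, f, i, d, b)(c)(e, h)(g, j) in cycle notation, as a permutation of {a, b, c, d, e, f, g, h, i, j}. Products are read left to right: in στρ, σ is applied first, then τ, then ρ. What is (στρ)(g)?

g

Apply the permutations in order: σ(g) = d, then τ(d) = j, then ρ(j) = g. So (στρ)(g) = g.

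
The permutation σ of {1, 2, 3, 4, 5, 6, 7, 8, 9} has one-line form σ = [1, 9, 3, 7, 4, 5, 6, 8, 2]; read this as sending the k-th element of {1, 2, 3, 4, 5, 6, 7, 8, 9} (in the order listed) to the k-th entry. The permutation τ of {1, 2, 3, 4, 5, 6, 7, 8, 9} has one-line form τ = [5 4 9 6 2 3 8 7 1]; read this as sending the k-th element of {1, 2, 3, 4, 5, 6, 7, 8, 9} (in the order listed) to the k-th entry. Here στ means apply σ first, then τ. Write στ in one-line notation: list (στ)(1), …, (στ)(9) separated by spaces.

For each element, apply σ then τ: 1 → 1 → 5; 2 → 9 → 1; 3 → 3 → 9; 4 → 7 → 8; 5 → 4 → 6; 6 → 5 → 2; 7 → 6 → 3; 8 → 8 → 7; 9 → 2 → 4.
Collecting the images, στ = [5 1 9 8 6 2 3 7 4].

5 1 9 8 6 2 3 7 4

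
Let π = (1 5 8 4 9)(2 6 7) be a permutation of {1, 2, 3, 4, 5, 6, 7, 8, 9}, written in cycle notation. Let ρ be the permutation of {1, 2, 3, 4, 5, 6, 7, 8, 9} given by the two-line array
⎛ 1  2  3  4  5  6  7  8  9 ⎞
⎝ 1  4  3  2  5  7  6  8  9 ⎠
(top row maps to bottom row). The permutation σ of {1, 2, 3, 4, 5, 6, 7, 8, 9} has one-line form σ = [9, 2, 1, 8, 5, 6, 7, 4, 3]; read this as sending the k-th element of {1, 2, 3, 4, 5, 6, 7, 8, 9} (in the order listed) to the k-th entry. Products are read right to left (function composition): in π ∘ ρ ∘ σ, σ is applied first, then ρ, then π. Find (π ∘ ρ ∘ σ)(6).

Chase 6: σ(6) = 6; ρ(6) = 7; π(7) = 2. Hence (π ∘ ρ ∘ σ)(6) = 2.

2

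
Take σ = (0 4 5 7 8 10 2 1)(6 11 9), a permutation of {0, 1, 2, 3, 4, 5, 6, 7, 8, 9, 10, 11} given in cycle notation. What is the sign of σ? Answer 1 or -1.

-1

The cycle lengths are 8, 3, 1.
A cycle is odd iff its length is even; σ has 1 even-length cycle, so sgn(σ) = (−1)^1 and σ is odd.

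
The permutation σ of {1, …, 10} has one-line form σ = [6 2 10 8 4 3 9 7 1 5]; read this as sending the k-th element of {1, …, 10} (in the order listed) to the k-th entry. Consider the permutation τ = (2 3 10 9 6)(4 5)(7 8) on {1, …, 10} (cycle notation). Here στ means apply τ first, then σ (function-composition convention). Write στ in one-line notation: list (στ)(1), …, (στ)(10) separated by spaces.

6 10 5 4 8 2 7 9 3 1

(στ)(x) = σ(τ(x)). Computing each image: σ(τ(1)) = σ(1) = 6, σ(τ(2)) = σ(3) = 10, σ(τ(3)) = σ(10) = 5, σ(τ(4)) = σ(5) = 4, σ(τ(5)) = σ(4) = 8, σ(τ(6)) = σ(2) = 2, σ(τ(7)) = σ(8) = 7, σ(τ(8)) = σ(7) = 9, σ(τ(9)) = σ(6) = 3, σ(τ(10)) = σ(9) = 1.
Hence στ = [6 10 5 4 8 2 7 9 3 1].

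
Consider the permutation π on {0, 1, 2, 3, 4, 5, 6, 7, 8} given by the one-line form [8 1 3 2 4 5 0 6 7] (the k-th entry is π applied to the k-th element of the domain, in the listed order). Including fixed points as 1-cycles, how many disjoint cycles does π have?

5

The cycle decomposition is (0 8 7 6)(1)(2 3)(4)(5), which has 5 cycles (counting 1-cycles).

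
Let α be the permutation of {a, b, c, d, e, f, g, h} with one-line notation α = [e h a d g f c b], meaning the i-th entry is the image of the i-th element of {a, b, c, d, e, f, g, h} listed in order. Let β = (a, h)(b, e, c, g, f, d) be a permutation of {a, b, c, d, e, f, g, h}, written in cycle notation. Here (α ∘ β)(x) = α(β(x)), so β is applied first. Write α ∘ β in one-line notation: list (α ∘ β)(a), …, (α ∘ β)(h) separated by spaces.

b g c h a d f e

Chase each element through β then α: a → h → b; b → e → g; c → g → c; d → b → h; e → c → a; f → d → d; g → f → f; h → a → e.
Collecting the images, α ∘ β = [b g c h a d f e].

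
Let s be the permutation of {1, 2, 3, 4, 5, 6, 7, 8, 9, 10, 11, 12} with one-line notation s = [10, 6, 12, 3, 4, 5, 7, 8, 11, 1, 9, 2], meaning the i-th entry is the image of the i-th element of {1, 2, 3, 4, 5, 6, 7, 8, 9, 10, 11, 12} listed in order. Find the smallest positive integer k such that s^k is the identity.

6

Writing s as disjoint cycles, the cycle lengths are 6, 2, 2, 1, 1.
The order of s is the least common multiple of its cycle lengths: lcm(6, 2, 2) = 6.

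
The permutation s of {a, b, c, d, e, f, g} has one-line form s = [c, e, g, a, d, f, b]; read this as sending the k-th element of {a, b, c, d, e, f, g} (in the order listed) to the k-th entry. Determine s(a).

c

a is element number 1 of the domain, and entry number 1 of the one-line form is c, so s(a) = c.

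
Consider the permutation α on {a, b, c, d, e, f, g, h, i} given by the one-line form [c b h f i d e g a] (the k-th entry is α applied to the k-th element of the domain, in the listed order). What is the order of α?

Decomposing into disjoint cycles gives cycle lengths 6, 2, 1.
The order of α is the least common multiple of its cycle lengths: lcm(6, 2) = 6.

6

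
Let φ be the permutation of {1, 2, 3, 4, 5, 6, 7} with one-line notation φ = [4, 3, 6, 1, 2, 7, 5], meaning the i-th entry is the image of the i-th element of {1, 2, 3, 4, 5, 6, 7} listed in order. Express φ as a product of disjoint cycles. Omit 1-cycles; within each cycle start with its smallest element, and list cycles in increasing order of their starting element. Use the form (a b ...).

(1 4)(2 3 6 7 5)

Start at 1 and follow images: 1 → 4 → 1, giving the cycle (1 4).
Continuing from each remaining unvisited element yields (1 4)(2 3 6 7 5).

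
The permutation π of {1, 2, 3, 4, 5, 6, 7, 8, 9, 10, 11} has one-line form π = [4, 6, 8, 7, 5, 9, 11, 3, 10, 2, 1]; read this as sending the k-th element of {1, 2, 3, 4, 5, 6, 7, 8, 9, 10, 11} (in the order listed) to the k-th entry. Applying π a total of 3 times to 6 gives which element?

Tracing 6 → 9 → … returns to 6 after 4 steps, so 6 lies in a 4-cycle (2 6 9 10).
Stepping 3 places around the cycle: 6 → 9 → 10 → 2.

2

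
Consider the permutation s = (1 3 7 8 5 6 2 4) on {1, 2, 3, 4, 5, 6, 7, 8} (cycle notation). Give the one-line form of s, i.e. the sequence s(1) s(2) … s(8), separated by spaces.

3 4 7 1 6 2 8 5

Reading each image from the cycles: 1→3, 2→4, 3→7, 4→1, 5→6, 6→2, 7→8, 8→5.
Listing these in domain order gives 3 4 7 1 6 2 8 5.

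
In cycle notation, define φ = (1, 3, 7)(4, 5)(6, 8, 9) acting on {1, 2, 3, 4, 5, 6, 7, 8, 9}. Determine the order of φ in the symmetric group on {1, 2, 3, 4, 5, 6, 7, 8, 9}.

6

The cycle type of φ is (3, 3, 2, 1).
The order of φ is the least common multiple of its cycle lengths: lcm(3, 3, 2) = 6.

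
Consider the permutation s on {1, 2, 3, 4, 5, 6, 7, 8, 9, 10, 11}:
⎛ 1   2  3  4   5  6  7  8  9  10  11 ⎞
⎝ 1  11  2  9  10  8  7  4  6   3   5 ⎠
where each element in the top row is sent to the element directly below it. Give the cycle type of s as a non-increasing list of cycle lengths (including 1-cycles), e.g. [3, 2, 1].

[5, 4, 1, 1]

The disjoint cycles are (1)(2, 11, 5, 10, 3)(4, 9, 6, 8)(7), with lengths 5, 4, 1, 1 in non-increasing order.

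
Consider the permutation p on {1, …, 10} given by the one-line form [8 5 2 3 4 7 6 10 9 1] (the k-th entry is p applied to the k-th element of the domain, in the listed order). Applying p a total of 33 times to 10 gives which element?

10

Tracing 10 → 1 → … returns to 10 after 3 steps, so 10 lies in a 3-cycle (1, 8, 10).
Since the cycle has length 3, p^33 acts on it the same as p^0 (33 mod 3 = 0).
So p^33(10) = 10.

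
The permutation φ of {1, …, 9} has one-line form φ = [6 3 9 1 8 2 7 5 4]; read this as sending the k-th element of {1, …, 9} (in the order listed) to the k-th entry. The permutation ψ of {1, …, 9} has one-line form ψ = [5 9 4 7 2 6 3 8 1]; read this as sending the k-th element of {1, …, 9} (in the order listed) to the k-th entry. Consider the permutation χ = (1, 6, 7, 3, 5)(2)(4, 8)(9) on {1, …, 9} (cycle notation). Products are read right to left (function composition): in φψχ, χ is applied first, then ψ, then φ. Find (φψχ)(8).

(φψχ)(8) = φ(ψ(χ(8))). χ(8) = 4, then ψ(4) = 7, then φ(7) = 7, so the result is 7.

7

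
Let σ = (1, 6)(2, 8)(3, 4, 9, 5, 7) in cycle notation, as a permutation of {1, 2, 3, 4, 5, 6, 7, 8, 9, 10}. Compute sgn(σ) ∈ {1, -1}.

1

The cycle lengths are 5, 2, 2, 1.
A cycle is odd iff its length is even; σ has 2 even-length cycles, so sgn(σ) = (−1)^2 and σ is even.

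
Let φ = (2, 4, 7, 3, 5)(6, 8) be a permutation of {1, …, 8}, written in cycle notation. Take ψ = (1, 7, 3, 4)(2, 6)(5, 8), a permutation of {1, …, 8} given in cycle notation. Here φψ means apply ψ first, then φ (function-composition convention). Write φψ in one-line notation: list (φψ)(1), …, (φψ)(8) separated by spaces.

(φψ)(x) = φ(ψ(x)). Computing each image: φ(ψ(1)) = φ(7) = 3, φ(ψ(2)) = φ(6) = 8, φ(ψ(3)) = φ(4) = 7, φ(ψ(4)) = φ(1) = 1, φ(ψ(5)) = φ(8) = 6, φ(ψ(6)) = φ(2) = 4, φ(ψ(7)) = φ(3) = 5, φ(ψ(8)) = φ(5) = 2.
Hence φψ = [3 8 7 1 6 4 5 2].

3 8 7 1 6 4 5 2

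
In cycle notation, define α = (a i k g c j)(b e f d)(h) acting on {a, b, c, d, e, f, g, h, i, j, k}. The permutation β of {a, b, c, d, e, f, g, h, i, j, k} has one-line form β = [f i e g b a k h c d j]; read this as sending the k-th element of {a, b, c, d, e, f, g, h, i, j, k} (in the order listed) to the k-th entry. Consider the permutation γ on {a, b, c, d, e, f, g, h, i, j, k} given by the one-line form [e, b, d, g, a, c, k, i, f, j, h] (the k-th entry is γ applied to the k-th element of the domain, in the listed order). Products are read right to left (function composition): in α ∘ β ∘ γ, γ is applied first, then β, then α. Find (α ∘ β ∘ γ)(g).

a

Apply the permutations in order: γ(g) = k, then β(k) = j, then α(j) = a. So (α ∘ β ∘ γ)(g) = a.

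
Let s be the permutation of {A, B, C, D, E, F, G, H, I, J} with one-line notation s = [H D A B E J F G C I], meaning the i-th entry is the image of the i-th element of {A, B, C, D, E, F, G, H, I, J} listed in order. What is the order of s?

Decomposing into disjoint cycles gives cycle lengths 7, 2, 1.
Since disjoint cycles commute, ord(s) = lcm(7, 2) = 14.

14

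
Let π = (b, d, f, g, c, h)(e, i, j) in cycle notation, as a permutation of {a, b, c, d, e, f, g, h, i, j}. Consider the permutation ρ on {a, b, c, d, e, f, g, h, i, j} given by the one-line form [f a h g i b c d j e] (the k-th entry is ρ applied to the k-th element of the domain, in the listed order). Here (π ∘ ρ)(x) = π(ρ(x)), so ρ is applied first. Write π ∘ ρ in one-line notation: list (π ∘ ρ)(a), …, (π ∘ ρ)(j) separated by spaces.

g a b c j d h f e i

For each element, apply ρ then π: a → f → g; b → a → a; c → h → b; d → g → c; e → i → j; f → b → d; g → c → h; h → d → f; i → j → e; j → e → i.
So π ∘ ρ in one-line form is g a b c j d h f e i.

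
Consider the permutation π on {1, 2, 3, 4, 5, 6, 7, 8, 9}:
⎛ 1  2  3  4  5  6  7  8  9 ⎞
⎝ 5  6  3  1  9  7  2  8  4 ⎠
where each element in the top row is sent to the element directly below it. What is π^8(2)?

Tracing 2 → 6 → … returns to 2 after 3 steps, so 2 lies in a 3-cycle (2 6 7).
On a 3-cycle, π^3 is the identity, so π^8 = π^2 there (8 ≡ 2 mod 3).
Advancing 2 steps from 2: 2 → 6 → 7.

7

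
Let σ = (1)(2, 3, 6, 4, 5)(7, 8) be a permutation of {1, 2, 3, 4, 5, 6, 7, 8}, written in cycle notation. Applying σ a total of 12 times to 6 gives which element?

5

6 lies in the 5-cycle (2, 3, 6, 4, 5).
Since the cycle has length 5, σ^12 acts on it the same as σ^2 (12 mod 5 = 2).
Stepping 2 places around the cycle: 6 → 4 → 5.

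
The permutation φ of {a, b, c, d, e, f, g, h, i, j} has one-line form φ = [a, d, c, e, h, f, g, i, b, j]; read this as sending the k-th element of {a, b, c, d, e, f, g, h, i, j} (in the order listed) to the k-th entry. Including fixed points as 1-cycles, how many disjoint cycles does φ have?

The cycle decomposition is (a)(b, d, e, h, i)(c)(f)(g)(j), which has 6 cycles (counting 1-cycles).

6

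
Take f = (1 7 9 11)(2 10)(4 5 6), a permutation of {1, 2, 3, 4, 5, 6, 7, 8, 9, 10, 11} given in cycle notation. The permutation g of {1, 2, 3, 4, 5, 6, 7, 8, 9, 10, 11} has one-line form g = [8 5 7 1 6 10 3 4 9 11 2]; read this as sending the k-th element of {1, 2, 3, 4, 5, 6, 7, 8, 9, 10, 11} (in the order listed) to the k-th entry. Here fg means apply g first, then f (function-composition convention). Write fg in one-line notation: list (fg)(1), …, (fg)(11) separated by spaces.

8 6 9 7 4 2 3 5 11 1 10

For each element, apply g then f: 1 → 8 → 8; 2 → 5 → 6; 3 → 7 → 9; 4 → 1 → 7; 5 → 6 → 4; 6 → 10 → 2; 7 → 3 → 3; 8 → 4 → 5; 9 → 9 → 11; 10 → 11 → 1; 11 → 2 → 10.
Collecting the images, fg = [8 6 9 7 4 2 3 5 11 1 10].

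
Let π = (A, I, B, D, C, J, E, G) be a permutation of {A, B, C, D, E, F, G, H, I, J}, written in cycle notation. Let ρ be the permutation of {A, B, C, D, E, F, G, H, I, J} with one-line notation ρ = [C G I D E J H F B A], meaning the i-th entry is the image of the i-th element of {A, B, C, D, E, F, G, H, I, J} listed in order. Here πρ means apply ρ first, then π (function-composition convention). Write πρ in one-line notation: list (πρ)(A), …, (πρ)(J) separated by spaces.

J A B C G E H F D I

(πρ)(x) = π(ρ(x)). Computing each image: π(ρ(A)) = π(C) = J, π(ρ(B)) = π(G) = A, π(ρ(C)) = π(I) = B, π(ρ(D)) = π(D) = C, π(ρ(E)) = π(E) = G, π(ρ(F)) = π(J) = E, π(ρ(G)) = π(H) = H, π(ρ(H)) = π(F) = F, π(ρ(I)) = π(B) = D, π(ρ(J)) = π(A) = I.
Hence πρ = [J A B C G E H F D I].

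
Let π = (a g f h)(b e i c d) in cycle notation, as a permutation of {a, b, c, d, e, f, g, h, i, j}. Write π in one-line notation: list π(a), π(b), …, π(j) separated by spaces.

g e d b i h f a c j

Each element maps to the next entry in its cycle (wrapping to the front): a→g, b→e, c→d, d→b, e→i, f→h, g→f, h→a, i→c, j→j.
Listing these in domain order gives g e d b i h f a c j.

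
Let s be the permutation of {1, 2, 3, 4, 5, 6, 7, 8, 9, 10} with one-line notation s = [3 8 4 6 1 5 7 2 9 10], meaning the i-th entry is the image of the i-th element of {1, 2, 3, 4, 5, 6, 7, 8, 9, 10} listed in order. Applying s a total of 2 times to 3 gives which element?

Tracing 3 → 4 → … returns to 3 after 5 steps, so 3 lies in a 5-cycle (1 3 4 6 5).
Stepping 2 places around the cycle: 3 → 4 → 6.

6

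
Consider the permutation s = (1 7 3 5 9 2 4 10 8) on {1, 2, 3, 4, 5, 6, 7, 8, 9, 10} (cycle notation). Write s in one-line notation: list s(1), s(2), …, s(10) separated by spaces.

Image by image: 1↦7, 2↦4, 3↦5, 4↦10, 5↦9, 6↦6, 7↦3, 8↦1, 9↦2, 10↦8.
Listing these in domain order gives 7 4 5 10 9 6 3 1 2 8.

7 4 5 10 9 6 3 1 2 8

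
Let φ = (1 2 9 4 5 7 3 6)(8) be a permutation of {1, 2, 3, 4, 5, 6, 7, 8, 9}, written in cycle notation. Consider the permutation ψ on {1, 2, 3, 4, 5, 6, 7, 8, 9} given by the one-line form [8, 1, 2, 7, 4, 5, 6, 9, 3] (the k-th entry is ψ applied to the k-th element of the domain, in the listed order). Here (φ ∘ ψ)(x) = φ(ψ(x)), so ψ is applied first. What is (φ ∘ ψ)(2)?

(φ ∘ ψ)(2) = φ(ψ(2)). ψ(2) = 1, then φ(1) = 2. So (φ ∘ ψ)(2) = 2.

2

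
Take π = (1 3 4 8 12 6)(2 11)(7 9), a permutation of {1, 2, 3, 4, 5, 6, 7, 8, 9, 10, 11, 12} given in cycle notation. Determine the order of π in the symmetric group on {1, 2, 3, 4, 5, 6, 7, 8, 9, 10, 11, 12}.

6

The cycle type of π is (6, 2, 2, 1, 1).
The order of π is the least common multiple of its cycle lengths: lcm(6, 2, 2) = 6.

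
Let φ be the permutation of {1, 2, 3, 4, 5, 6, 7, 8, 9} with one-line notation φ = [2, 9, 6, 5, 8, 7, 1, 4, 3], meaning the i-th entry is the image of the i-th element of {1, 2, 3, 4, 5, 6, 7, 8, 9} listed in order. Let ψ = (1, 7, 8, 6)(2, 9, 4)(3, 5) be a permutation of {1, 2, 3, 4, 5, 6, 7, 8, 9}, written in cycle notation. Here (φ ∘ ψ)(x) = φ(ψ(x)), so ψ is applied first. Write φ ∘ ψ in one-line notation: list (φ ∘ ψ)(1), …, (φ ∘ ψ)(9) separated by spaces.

(φ ∘ ψ)(x) = φ(ψ(x)). Computing each image: φ(ψ(1)) = φ(7) = 1, φ(ψ(2)) = φ(9) = 3, φ(ψ(3)) = φ(5) = 8, φ(ψ(4)) = φ(2) = 9, φ(ψ(5)) = φ(3) = 6, φ(ψ(6)) = φ(1) = 2, φ(ψ(7)) = φ(8) = 4, φ(ψ(8)) = φ(6) = 7, φ(ψ(9)) = φ(4) = 5.
Hence φ ∘ ψ = [1 3 8 9 6 2 4 7 5].

1 3 8 9 6 2 4 7 5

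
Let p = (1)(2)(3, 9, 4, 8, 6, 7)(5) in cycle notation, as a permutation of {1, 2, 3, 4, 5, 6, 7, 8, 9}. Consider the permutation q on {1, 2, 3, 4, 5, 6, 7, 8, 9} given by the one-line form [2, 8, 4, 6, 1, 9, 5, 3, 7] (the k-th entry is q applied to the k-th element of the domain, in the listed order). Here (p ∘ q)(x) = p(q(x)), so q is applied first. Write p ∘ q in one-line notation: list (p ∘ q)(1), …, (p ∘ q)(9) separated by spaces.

Chase each element through q then p: 1 → 2 → 2; 2 → 8 → 6; 3 → 4 → 8; 4 → 6 → 7; 5 → 1 → 1; 6 → 9 → 4; 7 → 5 → 5; 8 → 3 → 9; 9 → 7 → 3.
Collecting the images, p ∘ q = [2 6 8 7 1 4 5 9 3].

2 6 8 7 1 4 5 9 3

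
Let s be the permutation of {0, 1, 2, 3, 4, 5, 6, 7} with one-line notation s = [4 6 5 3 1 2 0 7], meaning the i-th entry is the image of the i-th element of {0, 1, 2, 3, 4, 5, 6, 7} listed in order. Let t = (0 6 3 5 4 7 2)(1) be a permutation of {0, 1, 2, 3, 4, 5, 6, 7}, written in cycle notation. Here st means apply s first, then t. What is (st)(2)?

(st)(2) = t(s(2)). s(2) = 5, then t(5) = 4. So (st)(2) = 4.

4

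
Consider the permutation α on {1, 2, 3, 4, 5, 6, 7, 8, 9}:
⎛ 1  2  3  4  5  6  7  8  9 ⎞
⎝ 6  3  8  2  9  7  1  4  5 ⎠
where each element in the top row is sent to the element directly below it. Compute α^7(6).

Tracing 6 → 7 → … returns to 6 after 3 steps, so 6 lies in a 3-cycle (1, 6, 7).
On a 3-cycle, α^3 is the identity, so α^7 = α^1 there (7 ≡ 1 mod 3).
Advancing 1 step from 6: 6 → 7.

7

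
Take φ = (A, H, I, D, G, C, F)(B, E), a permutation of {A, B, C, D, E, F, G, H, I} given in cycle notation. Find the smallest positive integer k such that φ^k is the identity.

14

The cycle type of φ is (7, 2).
The order of φ is the least common multiple of its cycle lengths: lcm(7, 2) = 14.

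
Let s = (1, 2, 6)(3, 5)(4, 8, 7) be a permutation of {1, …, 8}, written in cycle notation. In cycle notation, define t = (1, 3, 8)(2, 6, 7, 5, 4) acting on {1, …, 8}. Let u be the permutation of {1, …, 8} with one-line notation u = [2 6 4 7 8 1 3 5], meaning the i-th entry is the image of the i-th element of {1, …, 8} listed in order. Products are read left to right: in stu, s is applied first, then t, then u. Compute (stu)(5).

Apply the permutations in order: s(5) = 3, then t(3) = 8, then u(8) = 5. So (stu)(5) = 5.

5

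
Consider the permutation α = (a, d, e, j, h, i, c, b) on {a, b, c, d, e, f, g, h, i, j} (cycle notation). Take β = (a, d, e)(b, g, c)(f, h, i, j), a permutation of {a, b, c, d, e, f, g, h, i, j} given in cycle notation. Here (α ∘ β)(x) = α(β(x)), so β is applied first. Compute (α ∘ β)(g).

(α ∘ β)(g) = α(β(g)). β(g) = c, then α(c) = b. So (α ∘ β)(g) = b.

b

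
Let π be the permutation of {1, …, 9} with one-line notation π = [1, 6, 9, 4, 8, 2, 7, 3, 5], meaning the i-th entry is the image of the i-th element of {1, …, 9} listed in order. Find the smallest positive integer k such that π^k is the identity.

The disjoint-cycle form of π has cycle lengths 4, 2, 1, 1, 1.
The order is lcm(4, 2) = 4.

4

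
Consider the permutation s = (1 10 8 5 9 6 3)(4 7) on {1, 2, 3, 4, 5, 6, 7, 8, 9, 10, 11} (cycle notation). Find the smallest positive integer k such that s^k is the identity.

14

The cycle type of s is (7, 2, 1, 1).
The order is lcm(7, 2) = 14.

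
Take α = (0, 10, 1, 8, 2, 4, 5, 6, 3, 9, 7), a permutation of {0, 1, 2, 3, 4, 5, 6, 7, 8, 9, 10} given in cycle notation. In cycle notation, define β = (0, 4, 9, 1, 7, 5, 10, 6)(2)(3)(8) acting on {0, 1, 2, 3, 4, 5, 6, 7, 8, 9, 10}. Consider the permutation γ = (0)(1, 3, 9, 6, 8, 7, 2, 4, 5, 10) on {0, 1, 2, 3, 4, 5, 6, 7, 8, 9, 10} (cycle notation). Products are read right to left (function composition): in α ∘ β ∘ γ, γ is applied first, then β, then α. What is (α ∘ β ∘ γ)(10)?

0

(α ∘ β ∘ γ)(10) = α(β(γ(10))). γ(10) = 1, then β(1) = 7, then α(7) = 0, so the result is 0.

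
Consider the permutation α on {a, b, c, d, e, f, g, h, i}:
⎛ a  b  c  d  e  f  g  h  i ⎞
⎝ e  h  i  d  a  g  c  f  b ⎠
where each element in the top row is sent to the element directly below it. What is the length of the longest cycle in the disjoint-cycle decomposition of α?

Decomposing into disjoint cycles gives (a, e)(b, h, f, g, c, i); the longest has length 6.

6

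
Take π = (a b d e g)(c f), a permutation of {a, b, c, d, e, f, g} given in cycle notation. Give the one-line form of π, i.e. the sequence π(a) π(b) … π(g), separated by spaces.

Image by image: a↦b, b↦d, c↦f, d↦e, e↦g, f↦c, g↦a.
Listing these in domain order gives b d f e g c a.

b d f e g c a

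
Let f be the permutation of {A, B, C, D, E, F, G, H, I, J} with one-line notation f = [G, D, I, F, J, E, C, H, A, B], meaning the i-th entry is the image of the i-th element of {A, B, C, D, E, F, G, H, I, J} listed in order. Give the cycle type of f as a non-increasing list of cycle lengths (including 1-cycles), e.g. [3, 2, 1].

The disjoint cycles are (A, G, C, I)(B, D, F, E, J)(H), with lengths 5, 4, 1 in non-increasing order.

[5, 4, 1]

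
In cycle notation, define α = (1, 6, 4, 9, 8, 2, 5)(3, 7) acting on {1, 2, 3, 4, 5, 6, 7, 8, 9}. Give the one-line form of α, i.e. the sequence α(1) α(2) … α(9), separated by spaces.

6 5 7 9 1 4 3 2 8

Image by image: 1↦6, 2↦5, 3↦7, 4↦9, 5↦1, 6↦4, 7↦3, 8↦2, 9↦8.
So the one-line form is 6 5 7 9 1 4 3 2 8.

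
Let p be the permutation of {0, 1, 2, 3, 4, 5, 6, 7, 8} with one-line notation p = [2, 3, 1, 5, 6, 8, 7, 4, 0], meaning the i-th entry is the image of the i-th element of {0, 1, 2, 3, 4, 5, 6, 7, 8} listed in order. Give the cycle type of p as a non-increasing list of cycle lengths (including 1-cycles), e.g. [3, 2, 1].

The disjoint cycles are (0 2 1 3 5 8)(4 6 7), with lengths 6, 3 in non-increasing order.

[6, 3]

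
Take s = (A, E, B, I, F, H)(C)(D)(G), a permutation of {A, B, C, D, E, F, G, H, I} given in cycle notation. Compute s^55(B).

I

B lies in the 6-cycle (A, E, B, I, F, H).
Since the cycle has length 6, s^55 acts on it the same as s^1 (55 mod 6 = 1).
Stepping 1 place around the cycle: B → I.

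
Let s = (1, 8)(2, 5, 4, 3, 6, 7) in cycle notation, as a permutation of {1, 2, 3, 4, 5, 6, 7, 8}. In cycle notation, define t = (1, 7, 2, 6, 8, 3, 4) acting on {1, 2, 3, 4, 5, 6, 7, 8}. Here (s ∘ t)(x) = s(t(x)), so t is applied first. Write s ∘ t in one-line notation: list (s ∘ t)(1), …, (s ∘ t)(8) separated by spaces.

Chase each element through t then s: 1 → 7 → 2; 2 → 6 → 7; 3 → 4 → 3; 4 → 1 → 8; 5 → 5 → 4; 6 → 8 → 1; 7 → 2 → 5; 8 → 3 → 6.
So s ∘ t in one-line form is 2 7 3 8 4 1 5 6.

2 7 3 8 4 1 5 6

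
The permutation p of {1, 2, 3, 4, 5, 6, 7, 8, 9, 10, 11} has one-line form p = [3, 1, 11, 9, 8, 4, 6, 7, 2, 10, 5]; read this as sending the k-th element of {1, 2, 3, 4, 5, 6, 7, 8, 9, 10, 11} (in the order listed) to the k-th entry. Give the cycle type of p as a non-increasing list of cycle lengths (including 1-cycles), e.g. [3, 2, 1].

[10, 1]

The disjoint cycles are (1 3 11 5 8 7 6 4 9 2)(10), with lengths 10, 1 in non-increasing order.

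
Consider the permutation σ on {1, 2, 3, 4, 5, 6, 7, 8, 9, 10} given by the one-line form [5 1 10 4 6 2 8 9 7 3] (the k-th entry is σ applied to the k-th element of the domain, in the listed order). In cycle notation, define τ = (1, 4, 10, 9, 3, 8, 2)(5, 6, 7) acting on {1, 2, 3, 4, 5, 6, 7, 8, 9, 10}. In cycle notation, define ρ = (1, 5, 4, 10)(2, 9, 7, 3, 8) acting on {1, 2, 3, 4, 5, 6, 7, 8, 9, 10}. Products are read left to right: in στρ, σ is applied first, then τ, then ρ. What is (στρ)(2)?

Chase 2: σ(2) = 1; τ(1) = 4; ρ(4) = 10. Hence (στρ)(2) = 10.

10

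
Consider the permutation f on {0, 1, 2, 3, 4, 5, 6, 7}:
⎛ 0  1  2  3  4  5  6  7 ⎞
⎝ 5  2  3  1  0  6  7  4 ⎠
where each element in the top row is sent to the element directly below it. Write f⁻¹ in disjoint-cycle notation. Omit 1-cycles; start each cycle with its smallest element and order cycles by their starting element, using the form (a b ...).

The cycle decomposition of f is (0 5 6 7 4)(1 2 3).
Reversing each cycle (and rotating so the smallest element leads) gives f⁻¹ = (0 4 7 6 5)(1 3 2).

(0 4 7 6 5)(1 3 2)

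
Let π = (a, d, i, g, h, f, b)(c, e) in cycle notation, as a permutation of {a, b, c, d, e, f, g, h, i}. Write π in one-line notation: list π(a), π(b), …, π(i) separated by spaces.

Each element maps to the next entry in its cycle (wrapping to the front): a↦d, b↦a, c↦e, d↦i, e↦c, f↦b, g↦h, h↦f, i↦g.
So the one-line form is d a e i c b h f g.

d a e i c b h f g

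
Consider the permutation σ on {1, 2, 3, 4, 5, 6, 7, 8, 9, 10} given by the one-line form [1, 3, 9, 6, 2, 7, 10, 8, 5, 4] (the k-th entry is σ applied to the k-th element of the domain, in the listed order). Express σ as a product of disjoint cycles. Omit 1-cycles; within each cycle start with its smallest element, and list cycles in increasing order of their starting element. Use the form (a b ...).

Start at 2 and follow images: 2 → 3 → 9 → 5 → 2, giving the cycle (2 3 9 5).
Continuing from each remaining unvisited element yields (2 3 9 5)(4 6 7 10).

(2 3 9 5)(4 6 7 10)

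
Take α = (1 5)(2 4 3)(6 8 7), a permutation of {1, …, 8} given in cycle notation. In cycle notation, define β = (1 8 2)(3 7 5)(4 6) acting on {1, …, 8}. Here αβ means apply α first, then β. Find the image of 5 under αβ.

8

First apply α: α(5) = 1, then β(1) = 8. Thus (αβ)(5) = 8.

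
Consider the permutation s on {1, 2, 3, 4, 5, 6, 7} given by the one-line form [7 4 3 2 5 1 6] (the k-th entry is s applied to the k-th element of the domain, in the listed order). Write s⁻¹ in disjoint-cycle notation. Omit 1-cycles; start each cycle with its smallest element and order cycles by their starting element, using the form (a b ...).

First write s in disjoint cycles: (1 7 6)(2 4).
The inverse reverses every cycle; in canonical form, s⁻¹ = (1 6 7)(2 4).

(1 6 7)(2 4)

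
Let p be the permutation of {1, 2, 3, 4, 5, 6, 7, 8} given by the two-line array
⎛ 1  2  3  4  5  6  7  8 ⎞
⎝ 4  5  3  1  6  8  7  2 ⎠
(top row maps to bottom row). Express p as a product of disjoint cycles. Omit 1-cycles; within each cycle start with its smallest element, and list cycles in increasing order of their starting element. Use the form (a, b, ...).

(1, 4)(2, 5, 6, 8)

Start at 1 and follow images: 1 → 4 → 1, giving the cycle (1, 4).
Continuing from each remaining unvisited element yields (1, 4)(2, 5, 6, 8).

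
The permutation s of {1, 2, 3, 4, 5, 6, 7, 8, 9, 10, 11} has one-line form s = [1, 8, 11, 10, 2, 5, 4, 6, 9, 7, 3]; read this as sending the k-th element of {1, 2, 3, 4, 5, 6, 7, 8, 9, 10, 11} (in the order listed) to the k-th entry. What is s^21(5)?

Tracing 5 → 2 → … returns to 5 after 4 steps, so 5 lies in a 4-cycle (2 8 6 5).
Since the cycle has length 4, s^21 acts on it the same as s^1 (21 mod 4 = 1).
Stepping 1 place around the cycle: 5 → 2.

2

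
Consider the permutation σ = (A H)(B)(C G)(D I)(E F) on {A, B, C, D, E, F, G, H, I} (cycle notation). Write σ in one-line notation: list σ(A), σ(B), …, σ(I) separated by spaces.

H B G I F E C A D

Image by image: A→H, B→B, C→G, D→I, E→F, F→E, G→C, H→A, I→D.
So the one-line form is H B G I F E C A D.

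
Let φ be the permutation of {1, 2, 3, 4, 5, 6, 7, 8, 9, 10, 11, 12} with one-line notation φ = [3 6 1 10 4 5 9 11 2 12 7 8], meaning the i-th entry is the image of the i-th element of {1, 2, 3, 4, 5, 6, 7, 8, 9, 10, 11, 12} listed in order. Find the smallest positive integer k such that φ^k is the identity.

10

Decomposing into disjoint cycles gives cycle lengths 10, 2.
The order is lcm(10, 2) = 10.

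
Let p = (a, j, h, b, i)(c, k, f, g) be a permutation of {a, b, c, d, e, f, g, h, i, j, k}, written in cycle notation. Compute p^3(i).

i lies in the 5-cycle (a, j, h, b, i).
Stepping 3 places around the cycle: i → a → j → h.

h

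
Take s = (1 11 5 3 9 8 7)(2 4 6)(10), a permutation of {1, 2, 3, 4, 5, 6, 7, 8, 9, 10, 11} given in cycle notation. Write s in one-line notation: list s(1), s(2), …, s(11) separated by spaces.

Each element maps to the next entry in its cycle (wrapping to the front): 1↦11, 2↦4, 3↦9, 4↦6, 5↦3, 6↦2, 7↦1, 8↦7, 9↦8, 10↦10, 11↦5.
Listing these in domain order gives 11 4 9 6 3 2 1 7 8 10 5.

11 4 9 6 3 2 1 7 8 10 5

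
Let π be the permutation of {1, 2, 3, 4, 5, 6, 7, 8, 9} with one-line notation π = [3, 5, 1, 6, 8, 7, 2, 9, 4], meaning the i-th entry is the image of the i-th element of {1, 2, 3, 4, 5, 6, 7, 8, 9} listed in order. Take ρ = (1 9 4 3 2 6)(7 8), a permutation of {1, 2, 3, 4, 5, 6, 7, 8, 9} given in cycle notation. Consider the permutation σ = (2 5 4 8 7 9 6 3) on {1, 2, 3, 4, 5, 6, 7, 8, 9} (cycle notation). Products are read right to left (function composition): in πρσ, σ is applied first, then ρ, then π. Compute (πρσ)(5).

Chase 5: σ(5) = 4; ρ(4) = 3; π(3) = 1. Hence (πρσ)(5) = 1.

1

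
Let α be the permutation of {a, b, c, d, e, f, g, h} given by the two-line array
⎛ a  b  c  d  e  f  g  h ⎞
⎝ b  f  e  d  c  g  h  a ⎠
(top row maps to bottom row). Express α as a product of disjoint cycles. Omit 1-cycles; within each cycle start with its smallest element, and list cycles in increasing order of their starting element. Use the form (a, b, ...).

Iterating α from a gives a → b → f → g → h → a; that is the 5-cycle (a, b, f, g, h).
Continuing from each remaining unvisited element yields (a, b, f, g, h)(c, e).

(a, b, f, g, h)(c, e)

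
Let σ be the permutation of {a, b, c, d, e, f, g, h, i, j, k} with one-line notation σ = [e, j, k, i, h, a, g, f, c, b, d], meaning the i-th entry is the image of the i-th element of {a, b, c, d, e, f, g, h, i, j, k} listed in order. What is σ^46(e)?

f

Tracing e → h → … returns to e after 4 steps, so e lies in a 4-cycle (a, e, h, f).
Powers repeat with period 4 on this cycle, and 46 mod 4 = 2, so σ^46(e) = σ^2(e).
Advancing 2 steps from e: e → h → f.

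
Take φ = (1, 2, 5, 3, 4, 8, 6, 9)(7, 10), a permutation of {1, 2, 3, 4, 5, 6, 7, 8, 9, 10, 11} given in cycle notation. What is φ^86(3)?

3 lies in the 8-cycle (1, 2, 5, 3, 4, 8, 6, 9).
Since the cycle has length 8, φ^86 acts on it the same as φ^6 (86 mod 8 = 6).
Stepping 6 places around the cycle: 3 → 4 → 8 → 6 → 9 → 1 → 2.

2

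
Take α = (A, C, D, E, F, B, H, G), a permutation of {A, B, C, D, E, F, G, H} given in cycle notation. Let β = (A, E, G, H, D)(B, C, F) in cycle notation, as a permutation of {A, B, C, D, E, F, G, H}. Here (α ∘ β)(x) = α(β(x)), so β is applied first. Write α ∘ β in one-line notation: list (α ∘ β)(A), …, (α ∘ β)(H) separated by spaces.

Chase each element through β then α: A → E → F; B → C → D; C → F → B; D → A → C; E → G → A; F → B → H; G → H → G; H → D → E.
Collecting the images, α ∘ β = [F D B C A H G E].

F D B C A H G E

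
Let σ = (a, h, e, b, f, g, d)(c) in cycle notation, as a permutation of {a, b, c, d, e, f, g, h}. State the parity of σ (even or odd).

The cycle lengths are 7, 1.
A cycle of length ℓ contributes ℓ−1 transpositions, so σ is a product of 6 transpositions — even.

even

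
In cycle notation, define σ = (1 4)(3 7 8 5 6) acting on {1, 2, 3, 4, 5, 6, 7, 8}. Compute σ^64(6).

5

6 lies in the 5-cycle (3 7 8 5 6).
Powers repeat with period 5 on this cycle, and 64 mod 5 = 4, so σ^64(6) = σ^4(6).
Stepping 4 places around the cycle: 6 → 3 → 7 → 8 → 5.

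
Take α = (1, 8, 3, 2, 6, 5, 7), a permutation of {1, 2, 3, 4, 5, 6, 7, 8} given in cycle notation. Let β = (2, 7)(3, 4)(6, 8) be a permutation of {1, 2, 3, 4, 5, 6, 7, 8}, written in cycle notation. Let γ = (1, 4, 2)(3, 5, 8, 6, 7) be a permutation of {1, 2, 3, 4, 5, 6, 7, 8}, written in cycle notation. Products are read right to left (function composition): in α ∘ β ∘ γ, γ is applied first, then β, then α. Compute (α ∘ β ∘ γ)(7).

(α ∘ β ∘ γ)(7) = α(β(γ(7))). γ(7) = 3, then β(3) = 4, then α(4) = 4, so the result is 4.

4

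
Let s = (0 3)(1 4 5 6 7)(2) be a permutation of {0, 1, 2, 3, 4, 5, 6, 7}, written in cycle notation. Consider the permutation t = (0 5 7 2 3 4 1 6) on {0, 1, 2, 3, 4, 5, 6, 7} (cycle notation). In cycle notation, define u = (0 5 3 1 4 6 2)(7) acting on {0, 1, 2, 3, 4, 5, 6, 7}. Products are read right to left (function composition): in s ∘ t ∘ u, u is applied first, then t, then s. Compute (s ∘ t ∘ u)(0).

1

Apply the permutations in order: u(0) = 5, then t(5) = 7, then s(7) = 1. So (s ∘ t ∘ u)(0) = 1.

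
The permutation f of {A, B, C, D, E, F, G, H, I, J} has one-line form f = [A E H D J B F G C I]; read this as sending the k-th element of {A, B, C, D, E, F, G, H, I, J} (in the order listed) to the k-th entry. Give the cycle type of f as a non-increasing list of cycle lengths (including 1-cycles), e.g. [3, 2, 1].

[8, 1, 1]

The disjoint cycles are (A)(B E J I C H G F)(D), with lengths 8, 1, 1 in non-increasing order.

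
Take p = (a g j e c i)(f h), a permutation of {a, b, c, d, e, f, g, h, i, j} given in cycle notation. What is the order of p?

6

The disjoint cycles have lengths 6, 2, 1, 1.
Since disjoint cycles commute, ord(p) = lcm(6, 2) = 6.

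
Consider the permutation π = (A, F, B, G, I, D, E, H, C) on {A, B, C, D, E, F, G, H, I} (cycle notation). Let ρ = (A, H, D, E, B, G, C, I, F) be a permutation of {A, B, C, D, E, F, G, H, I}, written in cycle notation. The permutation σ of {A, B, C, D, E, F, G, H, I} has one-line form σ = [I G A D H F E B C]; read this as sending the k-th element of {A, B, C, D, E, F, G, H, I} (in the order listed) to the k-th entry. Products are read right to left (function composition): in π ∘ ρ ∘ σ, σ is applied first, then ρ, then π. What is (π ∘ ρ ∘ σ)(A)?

(π ∘ ρ ∘ σ)(A) = π(ρ(σ(A))). σ(A) = I, then ρ(I) = F, then π(F) = B, so the result is B.

B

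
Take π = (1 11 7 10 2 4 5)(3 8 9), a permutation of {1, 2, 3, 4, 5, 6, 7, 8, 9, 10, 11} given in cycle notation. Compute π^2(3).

3 lies in the 3-cycle (3 8 9).
Advancing 2 steps from 3: 3 → 8 → 9.

9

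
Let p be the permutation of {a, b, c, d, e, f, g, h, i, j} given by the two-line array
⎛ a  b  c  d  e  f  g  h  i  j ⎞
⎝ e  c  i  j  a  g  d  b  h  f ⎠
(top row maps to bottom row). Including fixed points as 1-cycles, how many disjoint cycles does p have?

The cycle decomposition is (a e)(b c i h)(d j f g), which has 3 cycles (counting 1-cycles).

3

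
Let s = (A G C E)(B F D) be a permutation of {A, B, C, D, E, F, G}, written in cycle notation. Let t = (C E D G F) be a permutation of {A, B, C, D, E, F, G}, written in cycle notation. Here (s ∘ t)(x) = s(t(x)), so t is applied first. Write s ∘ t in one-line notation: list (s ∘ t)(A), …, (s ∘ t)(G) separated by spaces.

G F A C B E D

Chase each element through t then s: A → A → G; B → B → F; C → E → A; D → G → C; E → D → B; F → C → E; G → F → D.
Collecting the images, s ∘ t = [G F A C B E D].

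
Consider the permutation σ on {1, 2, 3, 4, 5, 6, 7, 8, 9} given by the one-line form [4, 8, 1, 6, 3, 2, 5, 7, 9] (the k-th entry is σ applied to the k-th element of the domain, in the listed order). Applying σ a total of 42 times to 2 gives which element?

Tracing 2 → 8 → … returns to 2 after 8 steps, so 2 lies in an 8-cycle (1 4 6 2 8 7 5 3).
Powers repeat with period 8 on this cycle, and 42 mod 8 = 2, so σ^42(2) = σ^2(2).
Stepping 2 places around the cycle: 2 → 8 → 7.

7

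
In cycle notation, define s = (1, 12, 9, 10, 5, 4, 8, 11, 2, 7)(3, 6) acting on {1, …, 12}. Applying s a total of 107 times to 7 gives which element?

8

7 lies in the 10-cycle (1, 12, 9, 10, 5, 4, 8, 11, 2, 7).
Since the cycle has length 10, s^107 acts on it the same as s^7 (107 mod 10 = 7).
Stepping 7 places around the cycle: 7 → 1 → 12 → 9 → 10 → 5 → 4 → 8.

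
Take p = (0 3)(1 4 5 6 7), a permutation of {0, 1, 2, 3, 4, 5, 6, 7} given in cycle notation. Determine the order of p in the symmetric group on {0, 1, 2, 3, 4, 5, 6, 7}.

10

The disjoint cycles have lengths 5, 2, 1.
The order is lcm(5, 2) = 10.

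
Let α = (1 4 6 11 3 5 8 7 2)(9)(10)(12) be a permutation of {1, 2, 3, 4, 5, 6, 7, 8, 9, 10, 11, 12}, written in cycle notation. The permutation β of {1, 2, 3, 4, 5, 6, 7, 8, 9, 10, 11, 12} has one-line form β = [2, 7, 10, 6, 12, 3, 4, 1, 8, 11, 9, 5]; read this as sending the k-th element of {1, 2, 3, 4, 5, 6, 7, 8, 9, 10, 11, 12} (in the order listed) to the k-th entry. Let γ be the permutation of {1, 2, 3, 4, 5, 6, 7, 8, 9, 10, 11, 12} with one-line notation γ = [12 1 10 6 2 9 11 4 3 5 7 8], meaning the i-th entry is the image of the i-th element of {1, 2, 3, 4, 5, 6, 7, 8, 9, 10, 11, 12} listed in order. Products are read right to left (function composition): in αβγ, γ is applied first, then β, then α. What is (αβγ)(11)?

(αβγ)(11) = α(β(γ(11))). γ(11) = 7, then β(7) = 4, then α(4) = 6, so the result is 6.

6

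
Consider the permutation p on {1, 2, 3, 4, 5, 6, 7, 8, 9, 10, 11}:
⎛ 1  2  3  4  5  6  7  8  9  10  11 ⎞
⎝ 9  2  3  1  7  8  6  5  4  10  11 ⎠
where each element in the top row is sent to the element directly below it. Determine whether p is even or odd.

In disjoint-cycle form the cycle lengths are 4, 3, 1, 1, 1, 1.
A cycle of length ℓ contributes ℓ−1 transpositions, so p is a product of 3 + 2 = 5 transpositions — odd.

odd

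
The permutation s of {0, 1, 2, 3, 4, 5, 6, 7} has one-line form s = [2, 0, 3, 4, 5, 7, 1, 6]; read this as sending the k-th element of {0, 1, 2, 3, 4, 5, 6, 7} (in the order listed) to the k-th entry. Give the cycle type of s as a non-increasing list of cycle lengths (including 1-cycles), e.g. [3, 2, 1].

The disjoint cycles are (0 2 3 4 5 7 6 1), with lengths 8 in non-increasing order.

[8]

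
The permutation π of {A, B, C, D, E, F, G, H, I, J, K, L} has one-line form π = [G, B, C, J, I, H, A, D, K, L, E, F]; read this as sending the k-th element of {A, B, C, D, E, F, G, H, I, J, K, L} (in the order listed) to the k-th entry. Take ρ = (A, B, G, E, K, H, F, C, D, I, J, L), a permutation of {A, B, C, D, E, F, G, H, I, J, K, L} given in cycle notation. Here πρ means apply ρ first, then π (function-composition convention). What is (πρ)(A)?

ρ(A) = B, then π(B) = B; composing gives (πρ)(A) = B.

B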